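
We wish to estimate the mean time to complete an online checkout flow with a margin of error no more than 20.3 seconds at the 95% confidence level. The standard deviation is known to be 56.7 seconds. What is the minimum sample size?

For a mean, the margin of error is E = z·σ/√n, so n = (zσ/E)².
At 95% confidence, z = 1.960.
n = (1.960 × 56.7 / 20.3)² = 29.97
Round up: n = 30.

n = 30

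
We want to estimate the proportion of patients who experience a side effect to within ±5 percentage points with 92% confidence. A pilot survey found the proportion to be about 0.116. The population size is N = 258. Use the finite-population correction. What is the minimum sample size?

For a proportion with margin E = 0.05 at 92% confidence, z = 1.751.
n = p̂(1−p̂)(z/E)² = 0.116 × 0.884 × (1.751/0.05)² = 125.76 — call this n₀.
Finite-population correction with N = 258: n = n₀ / (1 + (n₀−1)/N) = 125.76 / 1.484 = 84.74
Round up: n = 85.

85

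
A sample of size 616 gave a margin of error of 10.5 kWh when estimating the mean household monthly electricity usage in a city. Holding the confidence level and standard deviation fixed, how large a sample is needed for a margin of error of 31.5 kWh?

Margin of error scales as 1/√n, so n₂ = n₁·(E₁/E₂)².
n₂ = 616 × (10.5/31.5)² = 616 × 0.1111 = 68.44
Round up: n₂ = 69.

n = 69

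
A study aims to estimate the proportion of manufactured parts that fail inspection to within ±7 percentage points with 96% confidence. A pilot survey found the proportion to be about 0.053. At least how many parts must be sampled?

44

For a proportion with margin E = 0.07 at 96% confidence, z = 2.054.
n = p̂(1−p̂)(z/E)² = 0.053 × 0.947 × (2.054/0.07)² = 43.21
Round up: n = 44.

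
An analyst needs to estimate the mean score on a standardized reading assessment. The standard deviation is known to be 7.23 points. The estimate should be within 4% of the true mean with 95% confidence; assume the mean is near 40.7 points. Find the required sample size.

For a mean, the margin of error is E = z·σ/√n, so n = (zσ/E)².
At 95% confidence, z = 1.960.
E = 4% of 40.7 = 1.628 points.
n = (1.960 × 7.23 / 1.628)² = 75.77
Round up: n = 76.

76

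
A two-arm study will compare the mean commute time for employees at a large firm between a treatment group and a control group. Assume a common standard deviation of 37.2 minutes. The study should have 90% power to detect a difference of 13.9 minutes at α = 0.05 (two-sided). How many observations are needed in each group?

For two equal groups, n per group = 2·((z_{α/2} + z_β)·σ/δ)².
z_{α/2} = 1.960; z_β = 1.282 (power 90%).
n = 2 × (3.242 × 37.2 / 13.9)² = 2 × 75.28 = 150.56
Round up: n = 151 per group.

151 per group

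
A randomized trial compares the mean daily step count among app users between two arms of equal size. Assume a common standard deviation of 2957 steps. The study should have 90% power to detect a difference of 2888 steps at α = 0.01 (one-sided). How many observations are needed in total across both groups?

For two equal groups, n per group = 2·((z_α + z_β)·σ/δ)².
z_α = 2.326; z_β = 1.282 (power 90%).
n = 2 × (3.608 × 2957 / 2888)² = 2 × 13.65 = 27.30
Round up: n = 28 per group.
Total across both groups: 2 × 28 = 56.

56 total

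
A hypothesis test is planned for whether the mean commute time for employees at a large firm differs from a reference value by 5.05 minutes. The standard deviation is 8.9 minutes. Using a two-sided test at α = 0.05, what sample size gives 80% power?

For a one-sample z-test, n = ((z_{α/2} + z_β)·σ/δ)².
z_{α/2} = 1.960 (two-sided α = 0.05); z_β = 0.842 (power 80% → β = 0.2).
n = (2.802 × 8.9 / 5.05)² = 24.39
Round up: n = 25.

25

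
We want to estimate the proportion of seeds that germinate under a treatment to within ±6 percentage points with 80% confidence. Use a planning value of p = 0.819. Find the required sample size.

n = 68

For a proportion with margin E = 0.06 at 80% confidence, z = 1.282.
n = p̂(1−p̂)(z/E)² = 0.819 × 0.181 × (1.282/0.06)² = 67.68
Round up: n = 68.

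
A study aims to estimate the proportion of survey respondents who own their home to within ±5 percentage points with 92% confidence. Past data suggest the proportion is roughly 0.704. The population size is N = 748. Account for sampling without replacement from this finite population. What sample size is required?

191

For a proportion with margin E = 0.05 at 92% confidence, z = 1.751.
n = p̂(1−p̂)(z/E)² = 0.704 × 0.296 × (1.751/0.05)² = 255.56 — call this n₀.
Finite-population correction with N = 748: n = n₀ / (1 + (n₀−1)/N) = 255.56 / 1.34 = 190.72
Round up: n = 191.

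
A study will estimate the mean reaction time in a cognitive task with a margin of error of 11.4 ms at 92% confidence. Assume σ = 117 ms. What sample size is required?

For a mean, the margin of error is E = z·σ/√n, so n = (zσ/E)².
At 92% confidence, z = 1.751.
n = (1.751 × 117 / 11.4)² = 322.95
Round up: n = 323.

323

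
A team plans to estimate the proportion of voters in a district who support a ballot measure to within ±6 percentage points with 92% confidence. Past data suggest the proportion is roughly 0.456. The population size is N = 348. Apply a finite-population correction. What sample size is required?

For a proportion with margin E = 0.06 at 92% confidence, z = 1.751.
n = p̂(1−p̂)(z/E)² = 0.456 × 0.544 × (1.751/0.06)² = 211.27 — call this n₀.
Finite-population correction with N = 348: n = n₀ / (1 + (n₀−1)/N) = 211.27 / 1.604 = 131.71
Round up: n = 132.

132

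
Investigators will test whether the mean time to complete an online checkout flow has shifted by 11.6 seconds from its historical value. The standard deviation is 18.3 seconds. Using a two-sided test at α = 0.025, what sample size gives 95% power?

n = 38

For a one-sample z-test, n = ((z_{α/2} + z_β)·σ/δ)².
z_{α/2} = 2.241 (two-sided α = 0.025); z_β = 1.645 (power 95% → β = 0.05).
n = (3.886 × 18.3 / 11.6)² = 37.58
Round up: n = 38.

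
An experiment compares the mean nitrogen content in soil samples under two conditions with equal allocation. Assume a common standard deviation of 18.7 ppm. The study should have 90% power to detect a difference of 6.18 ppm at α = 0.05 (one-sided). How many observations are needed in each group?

For two equal groups, n per group = 2·((z_α + z_β)·σ/δ)².
z_α = 1.645; z_β = 1.282 (power 90%).
n = 2 × (2.927 × 18.7 / 6.18)² = 2 × 78.44 = 156.88
Round up: n = 157 per group.

157 per group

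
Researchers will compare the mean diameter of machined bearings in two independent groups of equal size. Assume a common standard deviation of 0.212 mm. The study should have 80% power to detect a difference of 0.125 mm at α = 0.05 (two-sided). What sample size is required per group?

For two equal groups, n per group = 2·((z_{α/2} + z_β)·σ/δ)².
z_{α/2} = 1.960; z_β = 0.842 (power 80%).
n = 2 × (2.802 × 0.212 / 0.125)² = 2 × 22.58 = 45.16
Round up: n = 46 per group.

46 per group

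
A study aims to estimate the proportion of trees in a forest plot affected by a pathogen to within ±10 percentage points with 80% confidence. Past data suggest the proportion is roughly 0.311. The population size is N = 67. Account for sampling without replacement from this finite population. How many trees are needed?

For a proportion with margin E = 0.1 at 80% confidence, z = 1.282.
n = p̂(1−p̂)(z/E)² = 0.311 × 0.689 × (1.282/0.1)² = 35.22 — call this n₀.
Finite-population correction with N = 67: n = n₀ / (1 + (n₀−1)/N) = 35.22 / 1.511 = 23.31
Round up: n = 24.

24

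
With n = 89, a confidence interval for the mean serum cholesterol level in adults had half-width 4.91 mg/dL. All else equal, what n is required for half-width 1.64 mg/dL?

Margin of error scales as 1/√n, so n₂ = n₁·(E₁/E₂)².
n₂ = 89 × (4.91/1.64)² = 89 × 8.963 = 797.71
Round up: n₂ = 798.

798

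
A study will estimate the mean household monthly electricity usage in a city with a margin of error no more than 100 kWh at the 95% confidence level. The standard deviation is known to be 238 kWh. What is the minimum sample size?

For a mean, the margin of error is E = z·σ/√n, so n = (zσ/E)².
At 95% confidence, z = 1.960.
n = (1.960 × 238 / 100)² = 21.76
Round up: n = 22.

n = 22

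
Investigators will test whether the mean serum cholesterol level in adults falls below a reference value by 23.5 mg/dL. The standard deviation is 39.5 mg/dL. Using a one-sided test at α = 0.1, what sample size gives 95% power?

For a one-sample z-test, n = ((z_α + z_β)·σ/δ)².
z_α = 1.282 (one-sided α = 0.1); z_β = 1.645 (power 95% → β = 0.05).
n = (2.927 × 39.5 / 23.5)² = 24.20
Round up: n = 25.

25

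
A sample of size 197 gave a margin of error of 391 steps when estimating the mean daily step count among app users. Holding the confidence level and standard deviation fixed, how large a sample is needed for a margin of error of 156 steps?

Margin of error scales as 1/√n, so n₂ = n₁·(E₁/E₂)².
n₂ = 197 × (391/156)² = 197 × 6.282 = 1237.55
Round up: n₂ = 1238.

1238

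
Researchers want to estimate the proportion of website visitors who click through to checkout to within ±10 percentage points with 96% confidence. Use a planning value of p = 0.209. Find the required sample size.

For a proportion with margin E = 0.1 at 96% confidence, z = 2.054.
n = p̂(1−p̂)(z/E)² = 0.209 × 0.791 × (2.054/0.1)² = 69.75
Round up: n = 70.

n = 70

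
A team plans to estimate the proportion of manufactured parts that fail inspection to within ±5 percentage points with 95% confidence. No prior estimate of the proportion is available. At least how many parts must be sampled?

385

For a proportion with margin E = 0.05 at 95% confidence, z = 1.960.
With no prior estimate, use p = 0.5, which maximizes p(1−p) at 0.25.
n = 0.25 × (z/E)² = 0.25 × (1.960/0.05)² = 384.16
Round up: n = 385.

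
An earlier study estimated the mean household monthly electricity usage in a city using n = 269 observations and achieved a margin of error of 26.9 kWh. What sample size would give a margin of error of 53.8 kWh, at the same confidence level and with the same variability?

Margin of error scales as 1/√n, so n₂ = n₁·(E₁/E₂)².
n₂ = 269 × (26.9/53.8)² = 269 × 0.25 = 67.25
Round up: n₂ = 68.

68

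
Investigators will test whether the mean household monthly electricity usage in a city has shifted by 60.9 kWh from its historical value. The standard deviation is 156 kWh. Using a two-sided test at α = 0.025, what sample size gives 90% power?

For a one-sample z-test, n = ((z_{α/2} + z_β)·σ/δ)².
z_{α/2} = 2.241 (two-sided α = 0.025); z_β = 1.282 (power 90% → β = 0.1).
n = (3.523 × 156 / 60.9)² = 81.44
Round up: n = 82.

82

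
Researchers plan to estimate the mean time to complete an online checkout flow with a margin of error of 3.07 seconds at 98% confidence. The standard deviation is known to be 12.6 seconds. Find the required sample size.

n = 92

For a mean, the margin of error is E = z·σ/√n, so n = (zσ/E)².
At 98% confidence, z = 2.326.
n = (2.326 × 12.6 / 3.07)² = 91.13
Round up: n = 92.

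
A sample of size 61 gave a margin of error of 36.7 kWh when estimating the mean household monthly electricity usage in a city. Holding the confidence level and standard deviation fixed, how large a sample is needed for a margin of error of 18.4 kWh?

Margin of error scales as 1/√n, so n₂ = n₁·(E₁/E₂)².
n₂ = 61 × (36.7/18.4)² = 61 × 3.978 = 242.66
Round up: n₂ = 243.

243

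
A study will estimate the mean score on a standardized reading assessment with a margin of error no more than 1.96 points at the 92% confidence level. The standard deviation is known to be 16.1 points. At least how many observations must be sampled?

For a mean, the margin of error is E = z·σ/√n, so n = (zσ/E)².
At 92% confidence, z = 1.751.
n = (1.751 × 16.1 / 1.96)² = 206.88
Round up: n = 207.

207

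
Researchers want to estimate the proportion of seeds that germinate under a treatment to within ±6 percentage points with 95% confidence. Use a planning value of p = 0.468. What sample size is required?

For a proportion with margin E = 0.06 at 95% confidence, z = 1.960.
n = p̂(1−p̂)(z/E)² = 0.468 × 0.532 × (1.960/0.06)² = 265.69
Round up: n = 266.

n = 266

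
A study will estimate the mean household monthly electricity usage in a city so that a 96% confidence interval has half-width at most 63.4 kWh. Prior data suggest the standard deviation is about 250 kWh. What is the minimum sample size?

66

For a mean, the margin of error is E = z·σ/√n, so n = (zσ/E)².
At 96% confidence, z = 2.054.
n = (2.054 × 250 / 63.4)² = 65.60
Round up: n = 66.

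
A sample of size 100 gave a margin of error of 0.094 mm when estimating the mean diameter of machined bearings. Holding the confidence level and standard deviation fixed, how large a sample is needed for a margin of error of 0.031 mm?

n = 920

Margin of error scales as 1/√n, so n₂ = n₁·(E₁/E₂)².
n₂ = 100 × (0.094/0.031)² = 100 × 9.195 = 919.50
Round up: n₂ = 920.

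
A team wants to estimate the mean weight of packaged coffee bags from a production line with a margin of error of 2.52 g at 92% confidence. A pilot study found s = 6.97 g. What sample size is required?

For a mean, the margin of error is E = z·σ/√n, so n = (zσ/E)².
At 92% confidence, z = 1.751.
n = (1.751 × 6.97 / 2.52)² = 23.46
Round up: n = 24.

24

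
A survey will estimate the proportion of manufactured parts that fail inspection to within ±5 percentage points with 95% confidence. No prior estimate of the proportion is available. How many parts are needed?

385

For a proportion with margin E = 0.05 at 95% confidence, z = 1.960.
With no prior estimate, use p = 0.5, which maximizes p(1−p) at 0.25.
n = 0.25 × (z/E)² = 0.25 × (1.960/0.05)² = 384.16
Round up: n = 385.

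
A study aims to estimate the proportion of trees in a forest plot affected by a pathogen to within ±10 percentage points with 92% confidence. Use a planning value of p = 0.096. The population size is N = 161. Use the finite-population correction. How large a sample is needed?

For a proportion with margin E = 0.1 at 92% confidence, z = 1.751.
n = p̂(1−p̂)(z/E)² = 0.096 × 0.904 × (1.751/0.1)² = 26.61 — call this n₀.
Finite-population correction with N = 161: n = n₀ / (1 + (n₀−1)/N) = 26.61 / 1.159 = 22.96
Round up: n = 23.

23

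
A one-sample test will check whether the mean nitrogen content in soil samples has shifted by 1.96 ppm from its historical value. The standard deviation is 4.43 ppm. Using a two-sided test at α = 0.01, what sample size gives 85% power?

n = 67

For a one-sample z-test, n = ((z_{α/2} + z_β)·σ/δ)².
z_{α/2} = 2.576 (two-sided α = 0.01); z_β = 1.036 (power 85% → β = 0.15).
n = (3.612 × 4.43 / 1.96)² = 66.65
Round up: n = 67.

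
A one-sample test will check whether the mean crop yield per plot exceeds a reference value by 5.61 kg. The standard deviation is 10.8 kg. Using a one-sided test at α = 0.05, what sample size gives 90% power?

32

For a one-sample z-test, n = ((z_α + z_β)·σ/δ)².
z_α = 1.645 (one-sided α = 0.05); z_β = 1.282 (power 90% → β = 0.1).
n = (2.927 × 10.8 / 5.61)² = 31.75
Round up: n = 32.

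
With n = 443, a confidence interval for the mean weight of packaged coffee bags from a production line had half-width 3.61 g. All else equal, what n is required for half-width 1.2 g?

Margin of error scales as 1/√n, so n₂ = n₁·(E₁/E₂)².
n₂ = 443 × (3.61/1.2)² = 443 × 9.05 = 4009.15
Round up: n₂ = 4010.

4010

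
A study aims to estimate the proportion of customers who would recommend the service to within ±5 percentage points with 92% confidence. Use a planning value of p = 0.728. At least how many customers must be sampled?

For a proportion with margin E = 0.05 at 92% confidence, z = 1.751.
n = p̂(1−p̂)(z/E)² = 0.728 × 0.272 × (1.751/0.05)² = 242.85
Round up: n = 243.

243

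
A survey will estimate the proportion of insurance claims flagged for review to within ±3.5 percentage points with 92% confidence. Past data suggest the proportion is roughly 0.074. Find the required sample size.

172

For a proportion with margin E = 0.035 at 92% confidence, z = 1.751.
n = p̂(1−p̂)(z/E)² = 0.074 × 0.926 × (1.751/0.035)² = 171.51
Round up: n = 172.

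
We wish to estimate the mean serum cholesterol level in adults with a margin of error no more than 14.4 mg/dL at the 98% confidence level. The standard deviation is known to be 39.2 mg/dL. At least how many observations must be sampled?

41

For a mean, the margin of error is E = z·σ/√n, so n = (zσ/E)².
At 98% confidence, z = 2.326.
n = (2.326 × 39.2 / 14.4)² = 40.09
Round up: n = 41.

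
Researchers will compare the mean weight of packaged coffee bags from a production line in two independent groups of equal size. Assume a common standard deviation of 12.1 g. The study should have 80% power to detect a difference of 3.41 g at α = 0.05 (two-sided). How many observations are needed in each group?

For two equal groups, n per group = 2·((z_{α/2} + z_β)·σ/δ)².
z_{α/2} = 1.960; z_β = 0.842 (power 80%).
n = 2 × (2.802 × 12.1 / 3.41)² = 2 × 98.85 = 197.70
Round up: n = 198 per group.

198 per group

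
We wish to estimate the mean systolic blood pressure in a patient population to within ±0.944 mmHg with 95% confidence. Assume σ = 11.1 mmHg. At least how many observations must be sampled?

532

For a mean, the margin of error is E = z·σ/√n, so n = (zσ/E)².
At 95% confidence, z = 1.960.
n = (1.960 × 11.1 / 0.944)² = 531.15
Round up: n = 532.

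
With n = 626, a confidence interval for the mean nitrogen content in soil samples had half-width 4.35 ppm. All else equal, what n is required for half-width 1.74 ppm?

Margin of error scales as 1/√n, so n₂ = n₁·(E₁/E₂)².
n₂ = 626 × (4.35/1.74)² = 626 × 6.25 = 3912.50
Round up: n₂ = 3913.

3913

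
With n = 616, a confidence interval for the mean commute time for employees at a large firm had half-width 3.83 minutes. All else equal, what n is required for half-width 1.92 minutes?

2452

Margin of error scales as 1/√n, so n₂ = n₁·(E₁/E₂)².
n₂ = 616 × (3.83/1.92)² = 616 × 3.979 = 2451.06
Round up: n₂ = 2452.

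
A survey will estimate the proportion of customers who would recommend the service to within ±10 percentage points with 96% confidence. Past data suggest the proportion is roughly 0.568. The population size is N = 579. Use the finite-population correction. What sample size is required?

88

For a proportion with margin E = 0.1 at 96% confidence, z = 2.054.
n = p̂(1−p̂)(z/E)² = 0.568 × 0.432 × (2.054/0.1)² = 103.52 — call this n₀.
Finite-population correction with N = 579: n = n₀ / (1 + (n₀−1)/N) = 103.52 / 1.177 = 87.95
Round up: n = 88.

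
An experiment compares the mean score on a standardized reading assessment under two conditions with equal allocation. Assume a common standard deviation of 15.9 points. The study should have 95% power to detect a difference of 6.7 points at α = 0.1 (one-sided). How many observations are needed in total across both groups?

For two equal groups, n per group = 2·((z_α + z_β)·σ/δ)².
z_α = 1.282; z_β = 1.645 (power 95%).
n = 2 × (2.927 × 15.9 / 6.7)² = 2 × 48.25 = 96.50
Round up: n = 97 per group.
Total across both groups: 2 × 97 = 194.

194 total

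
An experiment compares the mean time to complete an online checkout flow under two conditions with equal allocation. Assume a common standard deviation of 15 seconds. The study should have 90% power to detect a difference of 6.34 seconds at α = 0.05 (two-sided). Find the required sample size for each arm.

For two equal groups, n per group = 2·((z_{α/2} + z_β)·σ/δ)².
z_{α/2} = 1.960; z_β = 1.282 (power 90%).
n = 2 × (3.242 × 15 / 6.34)² = 2 × 58.83 = 117.66
Round up: n = 118 per group.

118 per group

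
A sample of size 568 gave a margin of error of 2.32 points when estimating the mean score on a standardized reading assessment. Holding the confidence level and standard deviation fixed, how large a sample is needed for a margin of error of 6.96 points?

Margin of error scales as 1/√n, so n₂ = n₁·(E₁/E₂)².
n₂ = 568 × (2.32/6.96)² = 568 × 0.1111 = 63.10
Round up: n₂ = 64.

64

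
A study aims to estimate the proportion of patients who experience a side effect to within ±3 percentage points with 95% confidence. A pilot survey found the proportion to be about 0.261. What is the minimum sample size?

For a proportion with margin E = 0.03 at 95% confidence, z = 1.960.
n = p̂(1−p̂)(z/E)² = 0.261 × 0.739 × (1.960/0.03)² = 823.29
Round up: n = 824.

824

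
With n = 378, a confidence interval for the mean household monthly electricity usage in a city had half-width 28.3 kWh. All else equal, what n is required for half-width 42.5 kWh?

n = 168

Margin of error scales as 1/√n, so n₂ = n₁·(E₁/E₂)².
n₂ = 378 × (28.3/42.5)² = 378 × 0.4434 = 167.61
Round up: n₂ = 168.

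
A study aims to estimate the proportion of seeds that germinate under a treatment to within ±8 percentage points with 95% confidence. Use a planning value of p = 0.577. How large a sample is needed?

147

For a proportion with margin E = 0.08 at 95% confidence, z = 1.960.
n = p̂(1−p̂)(z/E)² = 0.577 × 0.423 × (1.960/0.08)² = 146.50
Round up: n = 147.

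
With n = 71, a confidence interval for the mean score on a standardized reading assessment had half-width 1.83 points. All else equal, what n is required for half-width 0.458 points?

1134

Margin of error scales as 1/√n, so n₂ = n₁·(E₁/E₂)².
n₂ = 71 × (1.83/0.458)² = 71 × 15.97 = 1133.87
Round up: n₂ = 1134.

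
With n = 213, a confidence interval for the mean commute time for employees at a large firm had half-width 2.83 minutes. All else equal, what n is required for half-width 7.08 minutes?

Margin of error scales as 1/√n, so n₂ = n₁·(E₁/E₂)².
n₂ = 213 × (2.83/7.08)² = 213 × 0.1598 = 34.04
Round up: n₂ = 35.

35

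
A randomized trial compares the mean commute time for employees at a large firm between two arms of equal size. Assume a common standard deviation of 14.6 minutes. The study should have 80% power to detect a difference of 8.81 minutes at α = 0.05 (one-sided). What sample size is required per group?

34 per group

For two equal groups, n per group = 2·((z_α + z_β)·σ/δ)².
z_α = 1.645; z_β = 0.842 (power 80%).
n = 2 × (2.487 × 14.6 / 8.81)² = 2 × 16.99 = 33.98
Round up: n = 34 per group.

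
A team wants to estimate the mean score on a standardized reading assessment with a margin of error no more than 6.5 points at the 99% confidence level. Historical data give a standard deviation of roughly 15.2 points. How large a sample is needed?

n = 37

For a mean, the margin of error is E = z·σ/√n, so n = (zσ/E)².
At 99% confidence, z = 2.576.
n = (2.576 × 15.2 / 6.5)² = 36.29
Round up: n = 37.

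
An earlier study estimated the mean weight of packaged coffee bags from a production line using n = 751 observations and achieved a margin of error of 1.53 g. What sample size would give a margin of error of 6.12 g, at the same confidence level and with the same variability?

n = 47

Margin of error scales as 1/√n, so n₂ = n₁·(E₁/E₂)².
n₂ = 751 × (1.53/6.12)² = 751 × 0.0625 = 46.94
Round up: n₂ = 47.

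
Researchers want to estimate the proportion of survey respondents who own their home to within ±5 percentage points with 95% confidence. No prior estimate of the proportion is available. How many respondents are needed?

For a proportion with margin E = 0.05 at 95% confidence, z = 1.960.
With no prior estimate, use p = 0.5, which maximizes p(1−p) at 0.25.
n = 0.25 × (z/E)² = 0.25 × (1.960/0.05)² = 384.16
Round up: n = 385.

385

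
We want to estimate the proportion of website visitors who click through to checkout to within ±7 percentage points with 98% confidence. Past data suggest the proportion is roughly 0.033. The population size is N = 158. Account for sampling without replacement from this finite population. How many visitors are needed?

For a proportion with margin E = 0.07 at 98% confidence, z = 2.326.
n = p̂(1−p̂)(z/E)² = 0.033 × 0.967 × (2.326/0.07)² = 35.23 — call this n₀.
Finite-population correction with N = 158: n = n₀ / (1 + (n₀−1)/N) = 35.23 / 1.217 = 28.95
Round up: n = 29.

n = 29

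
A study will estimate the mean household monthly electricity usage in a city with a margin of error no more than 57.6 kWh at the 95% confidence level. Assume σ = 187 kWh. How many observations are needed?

n = 41

For a mean, the margin of error is E = z·σ/√n, so n = (zσ/E)².
At 95% confidence, z = 1.960.
n = (1.960 × 187 / 57.6)² = 40.49
Round up: n = 41.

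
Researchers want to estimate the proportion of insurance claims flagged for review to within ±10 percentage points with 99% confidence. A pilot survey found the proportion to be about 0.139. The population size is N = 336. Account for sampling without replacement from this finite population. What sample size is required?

n = 65

For a proportion with margin E = 0.1 at 99% confidence, z = 2.576.
n = p̂(1−p̂)(z/E)² = 0.139 × 0.861 × (2.576/0.1)² = 79.42 — call this n₀.
Finite-population correction with N = 336: n = n₀ / (1 + (n₀−1)/N) = 79.42 / 1.233 = 64.41
Round up: n = 65.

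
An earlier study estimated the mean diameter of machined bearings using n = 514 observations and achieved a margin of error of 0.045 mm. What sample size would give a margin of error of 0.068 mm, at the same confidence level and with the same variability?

Margin of error scales as 1/√n, so n₂ = n₁·(E₁/E₂)².
n₂ = 514 × (0.045/0.068)² = 514 × 0.4379 = 225.08
Round up: n₂ = 226.

n = 226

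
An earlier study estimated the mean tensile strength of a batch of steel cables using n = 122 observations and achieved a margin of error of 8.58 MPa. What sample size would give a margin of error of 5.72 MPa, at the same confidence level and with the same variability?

n = 275

Margin of error scales as 1/√n, so n₂ = n₁·(E₁/E₂)².
n₂ = 122 × (8.58/5.72)² = 122 × 2.25 = 274.50
Round up: n₂ = 275.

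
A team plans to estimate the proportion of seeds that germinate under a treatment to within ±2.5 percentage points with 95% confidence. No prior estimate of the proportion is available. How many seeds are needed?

For a proportion with margin E = 0.025 at 95% confidence, z = 1.960.
With no prior estimate, use p = 0.5, which maximizes p(1−p) at 0.25.
n = 0.25 × (z/E)² = 0.25 × (1.960/0.025)² = 1536.64
Round up: n = 1537.

1537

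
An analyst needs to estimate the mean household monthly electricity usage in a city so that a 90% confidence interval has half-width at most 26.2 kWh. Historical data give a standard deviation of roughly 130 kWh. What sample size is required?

67

For a mean, the margin of error is E = z·σ/√n, so n = (zσ/E)².
At 90% confidence, z = 1.645.
n = (1.645 × 130 / 26.2)² = 66.62
Round up: n = 67.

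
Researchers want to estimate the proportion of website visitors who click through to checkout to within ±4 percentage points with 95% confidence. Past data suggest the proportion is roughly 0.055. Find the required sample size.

For a proportion with margin E = 0.04 at 95% confidence, z = 1.960.
n = p̂(1−p̂)(z/E)² = 0.055 × 0.945 × (1.960/0.04)² = 124.79
Round up: n = 125.

n = 125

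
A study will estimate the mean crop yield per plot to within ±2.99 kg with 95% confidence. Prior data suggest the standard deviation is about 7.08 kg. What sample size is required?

22

For a mean, the margin of error is E = z·σ/√n, so n = (zσ/E)².
At 95% confidence, z = 1.960.
n = (1.960 × 7.08 / 2.99)² = 21.54
Round up: n = 22.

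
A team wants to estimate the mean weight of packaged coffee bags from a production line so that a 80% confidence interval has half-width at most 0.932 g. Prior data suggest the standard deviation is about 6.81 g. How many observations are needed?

n = 88

For a mean, the margin of error is E = z·σ/√n, so n = (zσ/E)².
At 80% confidence, z = 1.282.
n = (1.282 × 6.81 / 0.932)² = 87.75
Round up: n = 88.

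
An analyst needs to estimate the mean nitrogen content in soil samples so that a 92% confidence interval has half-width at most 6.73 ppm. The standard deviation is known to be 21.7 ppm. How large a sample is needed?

32

For a mean, the margin of error is E = z·σ/√n, so n = (zσ/E)².
At 92% confidence, z = 1.751.
n = (1.751 × 21.7 / 6.73)² = 31.88
Round up: n = 32.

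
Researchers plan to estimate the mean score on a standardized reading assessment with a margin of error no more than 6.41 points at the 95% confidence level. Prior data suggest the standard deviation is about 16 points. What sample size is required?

For a mean, the margin of error is E = z·σ/√n, so n = (zσ/E)².
At 95% confidence, z = 1.960.
n = (1.960 × 16 / 6.41)² = 23.94
Round up: n = 24.

n = 24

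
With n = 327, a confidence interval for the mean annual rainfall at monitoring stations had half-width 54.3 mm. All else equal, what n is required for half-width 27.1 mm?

Margin of error scales as 1/√n, so n₂ = n₁·(E₁/E₂)².
n₂ = 327 × (54.3/27.1)² = 327 × 4.015 = 1312.90
Round up: n₂ = 1313.

1313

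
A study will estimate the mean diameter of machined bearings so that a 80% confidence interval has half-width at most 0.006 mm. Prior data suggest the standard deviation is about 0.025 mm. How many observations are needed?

29

For a mean, the margin of error is E = z·σ/√n, so n = (zσ/E)².
At 80% confidence, z = 1.282.
n = (1.282 × 0.025 / 0.006)² = 28.53
Round up: n = 29.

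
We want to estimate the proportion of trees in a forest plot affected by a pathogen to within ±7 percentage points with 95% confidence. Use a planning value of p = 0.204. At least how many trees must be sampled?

For a proportion with margin E = 0.07 at 95% confidence, z = 1.960.
n = p̂(1−p̂)(z/E)² = 0.204 × 0.796 × (1.960/0.07)² = 127.31
Round up: n = 128.

128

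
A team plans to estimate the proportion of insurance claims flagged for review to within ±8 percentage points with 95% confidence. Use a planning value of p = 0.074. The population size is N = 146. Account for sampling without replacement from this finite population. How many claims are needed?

33

For a proportion with margin E = 0.08 at 95% confidence, z = 1.960.
n = p̂(1−p̂)(z/E)² = 0.074 × 0.926 × (1.960/0.08)² = 41.13 — call this n₀.
Finite-population correction with N = 146: n = n₀ / (1 + (n₀−1)/N) = 41.13 / 1.275 = 32.26
Round up: n = 33.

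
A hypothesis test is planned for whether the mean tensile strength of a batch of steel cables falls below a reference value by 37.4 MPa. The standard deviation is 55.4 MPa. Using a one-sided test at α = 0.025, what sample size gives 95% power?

29

For a one-sample z-test, n = ((z_α + z_β)·σ/δ)².
z_α = 1.960 (one-sided α = 0.025); z_β = 1.645 (power 95% → β = 0.05).
n = (3.605 × 55.4 / 37.4)² = 28.52
Round up: n = 29.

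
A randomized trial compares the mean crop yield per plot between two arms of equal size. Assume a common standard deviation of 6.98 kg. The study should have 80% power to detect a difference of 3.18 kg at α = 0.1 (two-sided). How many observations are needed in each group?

60 per group

For two equal groups, n per group = 2·((z_{α/2} + z_β)·σ/δ)².
z_{α/2} = 1.645; z_β = 0.842 (power 80%).
n = 2 × (2.487 × 6.98 / 3.18)² = 2 × 29.80 = 59.60
Round up: n = 60 per group.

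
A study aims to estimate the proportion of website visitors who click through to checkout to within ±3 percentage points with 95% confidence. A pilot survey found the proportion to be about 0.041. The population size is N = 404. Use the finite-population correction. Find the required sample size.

119

For a proportion with margin E = 0.03 at 95% confidence, z = 1.960.
n = p̂(1−p̂)(z/E)² = 0.041 × 0.959 × (1.960/0.03)² = 167.83 — call this n₀.
Finite-population correction with N = 404: n = n₀ / (1 + (n₀−1)/N) = 167.83 / 1.413 = 118.78
Round up: n = 119.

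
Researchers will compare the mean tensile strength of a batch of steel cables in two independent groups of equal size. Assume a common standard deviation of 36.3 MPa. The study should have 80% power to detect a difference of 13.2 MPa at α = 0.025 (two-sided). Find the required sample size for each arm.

For two equal groups, n per group = 2·((z_{α/2} + z_β)·σ/δ)².
z_{α/2} = 2.241; z_β = 0.842 (power 80%).
n = 2 × (3.083 × 36.3 / 13.2)² = 2 × 71.88 = 143.76
Round up: n = 144 per group.

144 per group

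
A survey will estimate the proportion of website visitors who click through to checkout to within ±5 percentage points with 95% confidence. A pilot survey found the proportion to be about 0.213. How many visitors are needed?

For a proportion with margin E = 0.05 at 95% confidence, z = 1.960.
n = p̂(1−p̂)(z/E)² = 0.213 × 0.787 × (1.960/0.05)² = 257.59
Round up: n = 258.

n = 258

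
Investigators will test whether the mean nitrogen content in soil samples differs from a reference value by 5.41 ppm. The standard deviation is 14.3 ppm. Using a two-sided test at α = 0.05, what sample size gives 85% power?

63

For a one-sample z-test, n = ((z_{α/2} + z_β)·σ/δ)².
z_{α/2} = 1.960 (two-sided α = 0.05); z_β = 1.036 (power 85% → β = 0.15).
n = (2.996 × 14.3 / 5.41)² = 62.71
Round up: n = 63.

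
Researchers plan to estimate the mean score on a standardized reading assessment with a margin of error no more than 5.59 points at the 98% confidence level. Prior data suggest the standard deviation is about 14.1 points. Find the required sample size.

n = 35

For a mean, the margin of error is E = z·σ/√n, so n = (zσ/E)².
At 98% confidence, z = 2.326.
n = (2.326 × 14.1 / 5.59)² = 34.42
Round up: n = 35.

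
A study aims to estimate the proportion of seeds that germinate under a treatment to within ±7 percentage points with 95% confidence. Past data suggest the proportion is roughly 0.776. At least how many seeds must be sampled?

For a proportion with margin E = 0.07 at 95% confidence, z = 1.960.
n = p̂(1−p̂)(z/E)² = 0.776 × 0.224 × (1.960/0.07)² = 136.28
Round up: n = 137.

n = 137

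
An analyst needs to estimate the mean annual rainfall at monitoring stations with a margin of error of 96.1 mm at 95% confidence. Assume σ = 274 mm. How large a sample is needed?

32

For a mean, the margin of error is E = z·σ/√n, so n = (zσ/E)².
At 95% confidence, z = 1.960.
n = (1.960 × 274 / 96.1)² = 31.23
Round up: n = 32.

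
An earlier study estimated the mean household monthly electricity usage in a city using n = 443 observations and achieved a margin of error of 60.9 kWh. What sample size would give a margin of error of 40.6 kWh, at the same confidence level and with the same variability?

Margin of error scales as 1/√n, so n₂ = n₁·(E₁/E₂)².
n₂ = 443 × (60.9/40.6)² = 443 × 2.25 = 996.75
Round up: n₂ = 997.

n = 997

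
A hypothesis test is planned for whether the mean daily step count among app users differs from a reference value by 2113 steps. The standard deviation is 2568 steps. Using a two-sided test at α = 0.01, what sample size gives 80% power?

18

For a one-sample z-test, n = ((z_{α/2} + z_β)·σ/δ)².
z_{α/2} = 2.576 (two-sided α = 0.01); z_β = 0.842 (power 80% → β = 0.2).
n = (3.418 × 2568 / 2113)² = 17.26
Round up: n = 18.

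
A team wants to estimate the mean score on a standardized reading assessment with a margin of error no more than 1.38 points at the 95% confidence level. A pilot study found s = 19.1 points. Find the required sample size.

736

For a mean, the margin of error is E = z·σ/√n, so n = (zσ/E)².
At 95% confidence, z = 1.960.
n = (1.960 × 19.1 / 1.38)² = 735.90
Round up: n = 736.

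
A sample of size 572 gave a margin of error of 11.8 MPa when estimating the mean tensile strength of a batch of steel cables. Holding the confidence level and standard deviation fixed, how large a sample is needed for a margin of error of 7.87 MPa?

n = 1286

Margin of error scales as 1/√n, so n₂ = n₁·(E₁/E₂)².
n₂ = 572 × (11.8/7.87)² = 572 × 2.248 = 1285.86
Round up: n₂ = 1286.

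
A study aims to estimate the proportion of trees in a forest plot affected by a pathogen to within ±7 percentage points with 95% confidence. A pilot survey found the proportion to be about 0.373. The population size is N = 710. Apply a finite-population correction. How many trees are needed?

For a proportion with margin E = 0.07 at 95% confidence, z = 1.960.
n = p̂(1−p̂)(z/E)² = 0.373 × 0.627 × (1.960/0.07)² = 183.35 — call this n₀.
Finite-population correction with N = 710: n = n₀ / (1 + (n₀−1)/N) = 183.35 / 1.257 = 145.86
Round up: n = 146.

146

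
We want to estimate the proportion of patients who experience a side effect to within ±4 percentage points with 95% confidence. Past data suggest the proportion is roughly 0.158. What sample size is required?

320

For a proportion with margin E = 0.04 at 95% confidence, z = 1.960.
n = p̂(1−p̂)(z/E)² = 0.158 × 0.842 × (1.960/0.04)² = 319.42
Round up: n = 320.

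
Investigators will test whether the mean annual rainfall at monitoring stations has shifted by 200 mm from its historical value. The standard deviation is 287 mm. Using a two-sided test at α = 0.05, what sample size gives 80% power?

17

For a one-sample z-test, n = ((z_{α/2} + z_β)·σ/δ)².
z_{α/2} = 1.960 (two-sided α = 0.05); z_β = 0.842 (power 80% → β = 0.2).
n = (2.802 × 287 / 200)² = 16.17
Round up: n = 17.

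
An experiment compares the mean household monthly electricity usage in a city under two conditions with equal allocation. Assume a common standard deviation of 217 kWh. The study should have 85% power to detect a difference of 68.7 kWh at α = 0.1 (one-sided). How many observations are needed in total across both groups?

216 total

For two equal groups, n per group = 2·((z_α + z_β)·σ/δ)².
z_α = 1.282; z_β = 1.036 (power 85%).
n = 2 × (2.318 × 217 / 68.7)² = 2 × 53.61 = 107.22
Round up: n = 108 per group.
Total across both groups: 2 × 108 = 216.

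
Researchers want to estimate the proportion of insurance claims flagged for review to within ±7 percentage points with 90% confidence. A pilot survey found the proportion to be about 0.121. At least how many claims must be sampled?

For a proportion with margin E = 0.07 at 90% confidence, z = 1.645.
n = p̂(1−p̂)(z/E)² = 0.121 × 0.879 × (1.645/0.07)² = 58.74
Round up: n = 59.

n = 59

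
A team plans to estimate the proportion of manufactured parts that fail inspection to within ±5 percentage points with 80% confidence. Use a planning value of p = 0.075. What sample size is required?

For a proportion with margin E = 0.05 at 80% confidence, z = 1.282.
n = p̂(1−p̂)(z/E)² = 0.075 × 0.925 × (1.282/0.05)² = 45.61
Round up: n = 46.

46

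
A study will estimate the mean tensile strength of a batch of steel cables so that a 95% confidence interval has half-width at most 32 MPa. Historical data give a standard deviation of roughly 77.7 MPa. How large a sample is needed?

n = 23

For a mean, the margin of error is E = z·σ/√n, so n = (zσ/E)².
At 95% confidence, z = 1.960.
n = (1.960 × 77.7 / 32)² = 22.65
Round up: n = 23.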